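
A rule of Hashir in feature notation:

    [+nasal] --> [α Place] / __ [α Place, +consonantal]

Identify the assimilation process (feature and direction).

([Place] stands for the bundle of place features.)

The rule copies the place features (abbreviated [Place]) from the environment onto the target, so the assimilating feature is place.
The conditioning segment sits to the right of the focus bar, meaning the trigger follows the segment that changes — regressive assimilation.

regressive place assimilation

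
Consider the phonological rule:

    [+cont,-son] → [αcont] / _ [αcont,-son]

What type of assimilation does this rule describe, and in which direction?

regressive manner assimilation

The rule copies [cont] (continuancy) from the environment onto the target fricatives; since [±cont] encodes the stop/fricative manner contrast, the assimilating dimension is manner.
The conditioning segment sits to the right of the focus bar, meaning the trigger follows the segment that changes — regressive assimilation.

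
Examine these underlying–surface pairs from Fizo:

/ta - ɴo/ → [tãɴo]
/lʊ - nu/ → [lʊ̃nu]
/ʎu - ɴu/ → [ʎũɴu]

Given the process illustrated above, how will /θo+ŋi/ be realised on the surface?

[θõŋi]

The data show regressive nasality assimilation (vowel nasalisation): /a/ → [ã] before /ɴ/; /ʊ/ → [ʊ̃] before /n/; /u/ → [ũ] before /ɴ/ — a vowel is nasalised by an immediately following nasal consonant.
/o/ sits next to the nasal /ŋ/ and is therefore nasalised to [õ].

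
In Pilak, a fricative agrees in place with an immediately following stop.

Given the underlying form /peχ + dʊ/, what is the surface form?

[pesdʊ]

The rule targets /χ/ (voiceless uvular fricative), which sits before the trigger /d/ (alveolar).
A voiceless alveolar fricative is [s], so the surface segment is [s].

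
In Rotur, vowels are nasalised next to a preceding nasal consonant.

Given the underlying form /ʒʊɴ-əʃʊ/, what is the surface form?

[ʒʊɴə̃ʃʊ]

The vowel /ə/ is adjacent to the preceding nasal /ɴ/, so it acquires [+nasal] and surfaces as [ə̃].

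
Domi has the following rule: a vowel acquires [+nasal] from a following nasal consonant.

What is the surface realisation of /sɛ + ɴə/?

[sɛ̃ɴə]

/ɛ/ sits next to the nasal /ɴ/ and is therefore nasalised to [ɛ̃].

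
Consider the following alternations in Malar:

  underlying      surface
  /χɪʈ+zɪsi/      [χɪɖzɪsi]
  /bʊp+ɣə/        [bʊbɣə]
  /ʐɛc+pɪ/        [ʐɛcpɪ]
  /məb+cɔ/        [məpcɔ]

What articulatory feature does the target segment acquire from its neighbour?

Underlying /ʈ/ is realised as [ɖ] next to /z/; /z/ itself does not change.
The change voiceless → voiced matches the voicing of the following /z/, identifying this as voicing assimilation.
The other alternating forms pattern the same way: /p/ → [b] before /ɣ/ (voiceless → voiced, matching voiced); /b/ → [p] before /c/ (voiced → voiceless, matching voiceless) — only voicing changes, and always toward the following segment.
No alternation appears in [ʐɛcpɪ]: there the adjacent consonants already agree in voicing (/c/ and /p/ are both voiceless), so this form is consistent with the same rule.

voicing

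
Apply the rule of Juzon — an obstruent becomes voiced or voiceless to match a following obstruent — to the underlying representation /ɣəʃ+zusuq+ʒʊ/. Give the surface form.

[ɣəʒzusuɢʒʊ]

/ʃ/ is a voiceless postalveolar fricative. The following trigger /z/ is voiced, so /ʃ/ must become voiced as well.
The voiced postalveolar fricative is [ʒ], so /ʃ/ → [ʒ].
The same rule applies at the second boundary: /q/ → [ɢ] next to /ʒ/.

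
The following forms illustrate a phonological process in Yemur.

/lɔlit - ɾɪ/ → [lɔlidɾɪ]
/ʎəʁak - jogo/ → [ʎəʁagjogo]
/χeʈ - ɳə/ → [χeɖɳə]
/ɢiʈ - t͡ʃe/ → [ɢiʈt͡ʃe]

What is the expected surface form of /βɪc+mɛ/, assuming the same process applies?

The data show regressive voicing assimilation: /t/ → [d] before /ɾ/; /k/ → [g] before /j/; /ʈ/ → [ɖ] before /ɳ/. In each pair only voicing changes, matching the following consonant, while place and manner stay constant.
Nothing changes in [ɢiʈt͡ʃe]: there the adjacent consonants already agree in voicing (/ʈ/ and /t͡ʃ/ are both voiceless), so this form is consistent with the same rule.
/c/ is a voiceless palatal stop. The following trigger /m/ is voiced, so /c/ must become voiced as well.
Changing only its voicing to voiced gives [ɟ] — the voiced palatal stop.

[βɪɟmɛ]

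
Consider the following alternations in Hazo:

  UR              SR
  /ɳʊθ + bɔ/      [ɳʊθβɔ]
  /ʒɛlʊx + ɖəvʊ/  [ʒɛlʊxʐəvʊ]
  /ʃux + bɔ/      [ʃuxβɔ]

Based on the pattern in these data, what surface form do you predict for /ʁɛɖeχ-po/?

The data show progressive manner assimilation: /b/ → [β] after /θ/; /ɖ/ → [ʐ] after /x/; /b/ → [β] after /x/. In each pair only manner changes, matching the preceding consonant, while place and voice stay constant.
/p/ is a voiceless bilabial stop. The preceding trigger /χ/ is a fricative, so /p/ must become a fricative as well.
A voiceless bilabial fricative is [ɸ], so the surface segment is [ɸ].

[ʁɛɖeχɸo]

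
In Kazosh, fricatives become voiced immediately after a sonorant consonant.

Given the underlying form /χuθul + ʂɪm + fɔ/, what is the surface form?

[χuθulʐɪmvɔ]

/ʂ/ is a voiceless retroflex fricative. The preceding trigger /l/ is voiced, so /ʂ/ must become voiced as well.
A voiced retroflex fricative is [ʐ], so the surface segment is [ʐ].
The same rule applies at the second boundary: /f/ → [v] next to /m/.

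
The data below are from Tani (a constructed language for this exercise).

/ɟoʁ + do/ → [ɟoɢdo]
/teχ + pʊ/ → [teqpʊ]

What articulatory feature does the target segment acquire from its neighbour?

Underlying /ʁ/ is realised as [ɢ] next to /d/; /d/ itself does not change.
/ʁ/ is a fricative while /d/ is a stop; the output [ɢ] is a stop, matching the trigger — so the feature that spreads is manner.
The other alternating form patterns the same way: /χ/ → [q] before /p/ (fricative → stop, matching a stop) — only manner changes, and always toward the following segment.

manner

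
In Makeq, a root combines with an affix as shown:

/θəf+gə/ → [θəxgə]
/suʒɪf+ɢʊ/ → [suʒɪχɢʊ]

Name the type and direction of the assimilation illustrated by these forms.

The segment that alternates is /f/, which surfaces as [x] when adjacent to /g/.
The change labiodental → velar matches the place of the following /g/, identifying this as place assimilation.
Manner and voice are unchanged, so the assimilation is partial, not total.
Checking the remaining alternation: /f/ → [χ] before /ɢ/ (labiodental → uvular, matching uvular) — only place changes, and always toward the following segment.
The trigger is the following segment, so the direction is regressive (anticipatory).

regressive place assimilation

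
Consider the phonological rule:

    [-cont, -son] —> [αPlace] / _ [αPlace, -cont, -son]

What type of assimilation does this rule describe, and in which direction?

The rule copies the place features (abbreviated [Place]) from the environment onto the target, so the assimilating feature is place.
The conditioning segment sits to the right of the focus bar, meaning the trigger follows the segment that changes — regressive assimilation.

regressive place assimilation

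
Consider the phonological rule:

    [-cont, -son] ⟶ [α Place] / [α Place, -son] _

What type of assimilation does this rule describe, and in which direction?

The shared variable α links the value of the place features (abbreviated [Place]) on the target to the same value on the neighbouring segment, so place is the feature that assimilates.
The conditioning segment sits to the left of the focus bar, meaning the trigger precedes the segment that changes — progressive assimilation.

progressive place assimilation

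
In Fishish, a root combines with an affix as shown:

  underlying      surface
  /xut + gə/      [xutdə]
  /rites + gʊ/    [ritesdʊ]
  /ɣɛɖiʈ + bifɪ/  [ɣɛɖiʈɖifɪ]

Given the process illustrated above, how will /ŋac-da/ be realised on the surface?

The data show progressive place assimilation: /g/ → [d] after /t/; /g/ → [d] after /s/; /b/ → [ɖ] after /ʈ/. In each pair only place changes, matching the preceding consonant, while manner and voice stay constant.
The rule targets /d/ (voiced alveolar stop), which sits after the trigger /c/ (palatal).
The voiced palatal stop is [ɟ], so /d/ → [ɟ].

[ŋacɟa]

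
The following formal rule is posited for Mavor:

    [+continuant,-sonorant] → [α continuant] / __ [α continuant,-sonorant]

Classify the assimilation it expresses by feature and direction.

The shared variable α links the value of [continuant] on the target to that of the neighbouring obstruent. [continuant] distinguishes stops from fricatives — a manner-of-articulation feature — so this is manner assimilation.
Since the environment is written after the underscore, the trigger follows the target; the direction is regressive.

regressive manner assimilation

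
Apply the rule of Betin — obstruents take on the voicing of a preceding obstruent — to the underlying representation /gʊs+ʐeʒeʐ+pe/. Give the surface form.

[gʊsʂeʒeʐbe]

/ʐ/ is a voiced retroflex fricative. The preceding trigger /s/ is voiceless, so /ʐ/ must become voiceless as well.
A voiceless retroflex fricative is [ʂ], so the surface segment is [ʂ].
The same rule applies at the second boundary: /p/ → [b] next to /ʐ/.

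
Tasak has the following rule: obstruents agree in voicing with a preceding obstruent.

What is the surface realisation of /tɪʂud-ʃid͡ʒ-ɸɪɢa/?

The rule targets /ʃ/ (voiceless postalveolar fricative), which sits after the trigger /d/ (voiced).
A voiced postalveolar fricative is [ʒ], so the surface segment is [ʒ].
At the second juncture, /ɸ/ likewise becomes [β] adjacent to /d͡ʒ/.

[tɪʂudʒid͡ʒβɪɢa]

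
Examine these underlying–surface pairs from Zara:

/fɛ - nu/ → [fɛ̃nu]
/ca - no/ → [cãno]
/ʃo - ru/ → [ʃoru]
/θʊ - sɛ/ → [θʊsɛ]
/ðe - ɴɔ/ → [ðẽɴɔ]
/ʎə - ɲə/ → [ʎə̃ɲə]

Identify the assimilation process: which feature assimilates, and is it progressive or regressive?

regressive nasality assimilation (vowel nasalisation)

The vowel /ɛ/ surfaces as nasalised [ɛ̃] next to the following nasal /n/ — it has acquired the [+nasal] feature of its neighbour.
The other forms show the same pattern: /a/ → [ã] before /n/; /e/ → [ẽ] before /ɴ/; /ə/ → [ə̃] before /ɲ/ — each time a vowel is nasalised next to a following nasal.
No change occurs in [ʃoru], [θʊsɛ] because the vowel at the boundary is adjacent to an oral consonant, not a nasal (/o/ next to /r/; /ʊ/ next to /s/).
Because the conditioning nasal is to the right of the vowel that changes, the process is regressive (anticipatory).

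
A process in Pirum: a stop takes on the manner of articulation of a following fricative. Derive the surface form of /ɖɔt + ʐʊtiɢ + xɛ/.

[ɖɔsʐʊtiʁxɛ]

The rule targets /t/ (voiceless alveolar stop), which sits before the trigger /ʐ/ (fricative).
The voiceless alveolar fricative is [s], so /t/ → [s].
At the second juncture, /ɢ/ likewise becomes [ʁ] adjacent to /x/.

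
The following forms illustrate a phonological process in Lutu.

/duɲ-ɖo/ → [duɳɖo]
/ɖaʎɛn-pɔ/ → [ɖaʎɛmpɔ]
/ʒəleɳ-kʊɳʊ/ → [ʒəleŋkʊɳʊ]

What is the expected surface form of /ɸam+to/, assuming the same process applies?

[ɸanto]

The data show regressive place assimilation: /ɲ/ → [ɳ] before /ɖ/; /n/ → [m] before /p/; /ɳ/ → [ŋ] before /k/. In each pair only place changes, matching the following consonant, while manner and voice stay constant.
/m/ is a voiced bilabial nasal. The following trigger /t/ is alveolar, so /m/ must become alveolar as well.
A voiced alveolar nasal is [n], so the surface segment is [n].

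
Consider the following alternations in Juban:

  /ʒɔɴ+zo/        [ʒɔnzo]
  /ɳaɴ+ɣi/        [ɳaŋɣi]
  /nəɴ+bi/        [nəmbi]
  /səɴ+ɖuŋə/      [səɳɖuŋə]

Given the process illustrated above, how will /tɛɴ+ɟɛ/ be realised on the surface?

The data show regressive place assimilation: /ɴ/ → [n] before /z/; /ɴ/ → [ŋ] before /ɣ/; /ɴ/ → [m] before /b/; /ɴ/ → [ɳ] before /ɖ/. In each pair only place changes, matching the following consonant, while manner and voice stay constant.
The rule targets /ɴ/ (voiced uvular nasal), which sits before the trigger /ɟ/ (palatal).
Changing only its place to palatal gives [ɲ] — the voiced palatal nasal.

[tɛɲɟɛ]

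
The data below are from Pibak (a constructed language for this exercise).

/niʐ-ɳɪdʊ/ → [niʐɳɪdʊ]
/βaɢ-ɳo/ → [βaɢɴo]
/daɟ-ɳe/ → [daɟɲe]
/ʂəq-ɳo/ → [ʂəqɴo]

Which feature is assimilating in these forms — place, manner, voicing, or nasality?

place

The segment that alternates is /ɳ/, which surfaces as [ɴ] when adjacent to /ɢ/.
The change retroflex → uvular matches the place of the preceding /ɢ/, identifying this as place assimilation.
Checking the remaining alternations: /ɳ/ → [ɲ] after /ɟ/ (retroflex → palatal, matching palatal); /ɳ/ → [ɴ] after /q/ (retroflex → uvular, matching uvular) — only place changes, and always toward the preceding segment.
Nothing changes in [niʐɳɪdʊ]: there the adjacent consonants already agree in place (/ɳ/ and /ʐ/ are both retroflex), so this form is consistent with the same rule.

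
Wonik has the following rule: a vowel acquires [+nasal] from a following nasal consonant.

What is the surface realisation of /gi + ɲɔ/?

The vowel /i/ is adjacent to the following nasal /ɲ/, so it acquires [+nasal] and surfaces as [ĩ].

[gĩɲɔ]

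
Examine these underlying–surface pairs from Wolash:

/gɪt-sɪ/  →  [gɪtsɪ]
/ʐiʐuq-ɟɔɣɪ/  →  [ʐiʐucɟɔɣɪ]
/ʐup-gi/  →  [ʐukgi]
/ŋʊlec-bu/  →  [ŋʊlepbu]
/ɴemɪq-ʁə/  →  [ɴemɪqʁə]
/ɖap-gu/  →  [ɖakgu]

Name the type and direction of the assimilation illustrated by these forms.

regressive place assimilation

The segment that alternates is /q/, which surfaces as [c] when adjacent to /ɟ/.
/q/ is uvular while /ɟ/ is palatal; the output [c] is palatal, matching the trigger — so the feature that spreads is place.
Manner and voice are unchanged, so the assimilation is partial, not total.
The other alternating forms pattern the same way: /p/ → [k] before /g/ (bilabial → velar, matching velar); /c/ → [p] before /b/ (palatal → bilabial, matching bilabial) — only place changes, and always toward the following segment.
No alternation appears in [gɪtsɪ], [ɴemɪqʁə]: there the adjacent consonants already agree in place (/t/ and /s/ are both alveolar; /q/ and /ʁ/ are both uvular), so these forms are consistent with the same rule.
The trigger is the following segment, so the direction is regressive (anticipatory).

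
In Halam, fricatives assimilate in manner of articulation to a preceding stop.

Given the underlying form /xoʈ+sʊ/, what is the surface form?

/s/ is a voiceless alveolar fricative. The preceding trigger /ʈ/ is a stop, so /s/ must become a stop as well.
Changing only its manner to stop gives [t] — the voiceless alveolar stop.

[xoʈtʊ]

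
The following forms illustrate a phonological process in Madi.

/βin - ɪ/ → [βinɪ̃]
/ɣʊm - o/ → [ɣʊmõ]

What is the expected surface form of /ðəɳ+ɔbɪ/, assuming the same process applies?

The data show progressive nasality assimilation (vowel nasalisation): /ɪ/ → [ɪ̃] after /n/; /o/ → [õ] after /m/ — a vowel is nasalised by an immediately preceding nasal consonant.
The vowel /ɔ/ is adjacent to the preceding nasal /ɳ/, so it acquires [+nasal] and surfaces as [ɔ̃].

[ðəɳɔ̃bɪ]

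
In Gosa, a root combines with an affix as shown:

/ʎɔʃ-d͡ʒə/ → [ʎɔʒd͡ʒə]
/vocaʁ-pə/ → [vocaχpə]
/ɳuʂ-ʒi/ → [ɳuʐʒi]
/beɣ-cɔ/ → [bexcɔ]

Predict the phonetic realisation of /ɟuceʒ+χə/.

[ɟuceʃχə]

The data show regressive voicing assimilation: /ʃ/ → [ʒ] before /d͡ʒ/; /ʁ/ → [χ] before /p/; /ʂ/ → [ʐ] before /ʒ/; /ɣ/ → [x] before /c/. In each pair only voicing changes, matching the following consonant, while place and manner stay constant.
The rule targets /ʒ/ (voiced postalveolar fricative), which sits before the trigger /χ/ (voiceless).
A voiceless postalveolar fricative is [ʃ], so the surface segment is [ʃ].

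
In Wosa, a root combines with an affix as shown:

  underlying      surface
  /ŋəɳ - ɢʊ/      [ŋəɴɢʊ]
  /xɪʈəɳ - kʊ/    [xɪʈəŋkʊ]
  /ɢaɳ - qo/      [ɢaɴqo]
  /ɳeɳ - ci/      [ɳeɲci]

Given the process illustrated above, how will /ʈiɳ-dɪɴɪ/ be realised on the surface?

[ʈindɪɴɪ]

The data show regressive place assimilation: /ɳ/ → [ɴ] before /ɢ/; /ɳ/ → [ŋ] before /k/; /ɳ/ → [ɴ] before /q/; /ɳ/ → [ɲ] before /c/. In each pair only place changes, matching the following consonant, while manner and voice stay constant.
/ɳ/ is a voiced retroflex nasal. The following trigger /d/ is alveolar, so /ɳ/ must become alveolar as well.
Changing only its place to alveolar gives [n] — the voiced alveolar nasal.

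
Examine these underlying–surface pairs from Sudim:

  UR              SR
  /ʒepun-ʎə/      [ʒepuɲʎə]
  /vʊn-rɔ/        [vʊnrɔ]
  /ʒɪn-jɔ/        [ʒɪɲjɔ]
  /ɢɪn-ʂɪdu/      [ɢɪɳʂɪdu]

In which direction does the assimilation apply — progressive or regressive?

regressive

The segment that alternates is /n/, which surfaces as [ɲ] when adjacent to /ʎ/.
The change alveolar → palatal matches the place of the following /ʎ/, identifying this as place assimilation.
Checking the remaining alternations: /n/ → [ɲ] before /j/ (alveolar → palatal, matching palatal); /n/ → [ɳ] before /ʂ/ (alveolar → retroflex, matching retroflex) — only place changes, and always toward the following segment.
Nothing changes in [vʊnrɔ]: there the adjacent consonants already agree in place (/n/ and /r/ are both alveolar), so this form is consistent with the same rule.
Since the segment that changes precedes the conditioning segment, the assimilation is regressive.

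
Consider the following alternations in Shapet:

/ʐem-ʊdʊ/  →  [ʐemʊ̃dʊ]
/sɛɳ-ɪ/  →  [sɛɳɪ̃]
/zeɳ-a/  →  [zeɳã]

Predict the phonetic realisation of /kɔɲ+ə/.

[kɔɲə̃]

The data show progressive nasality assimilation (vowel nasalisation): /ʊ/ → [ʊ̃] after /m/; /ɪ/ → [ɪ̃] after /ɳ/; /a/ → [ã] after /ɳ/ — a vowel is nasalised by an immediately preceding nasal consonant.
The vowel /ə/ is adjacent to the preceding nasal /ɲ/, so it acquires [+nasal] and surfaces as [ə̃].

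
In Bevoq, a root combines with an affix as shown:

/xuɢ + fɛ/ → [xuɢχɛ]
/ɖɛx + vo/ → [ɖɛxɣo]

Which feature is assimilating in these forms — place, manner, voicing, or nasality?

place

The segment that alternates is /f/, which surfaces as [χ] when adjacent to /ɢ/.
The change labiodental → uvular matches the place of the preceding /ɢ/, identifying this as place assimilation.
The other alternating form patterns the same way: /v/ → [ɣ] after /x/ (labiodental → velar, matching velar) — only place changes, and always toward the preceding segment.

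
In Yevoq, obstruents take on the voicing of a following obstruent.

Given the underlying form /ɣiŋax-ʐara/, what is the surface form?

The rule targets /x/ (voiceless velar fricative), which sits before the trigger /ʐ/ (voiced).
A voiced velar fricative is [ɣ], so the surface segment is [ɣ].

[ɣiŋaɣʐara]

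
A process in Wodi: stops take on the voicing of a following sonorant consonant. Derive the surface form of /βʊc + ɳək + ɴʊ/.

/c/ is a voiceless palatal stop. The following trigger /ɳ/ is voiced, so /c/ must become voiced as well.
Changing only its voicing to voiced gives [ɟ] — the voiced palatal stop.
The same rule applies at the second boundary: /k/ → [g] next to /ɴ/.

[βʊɟɳəgɴʊ]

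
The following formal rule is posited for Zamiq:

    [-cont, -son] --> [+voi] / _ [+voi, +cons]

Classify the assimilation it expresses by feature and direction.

regressive voicing assimilation

The structural change is [+voi], and the conditioning segment [+voi, +cons] (a voiced consonant) is itself voiced, so the target comes to share the voicing of its neighbour — voicing assimilation.
Since the environment is written after the underscore, the trigger follows the target; the direction is regressive.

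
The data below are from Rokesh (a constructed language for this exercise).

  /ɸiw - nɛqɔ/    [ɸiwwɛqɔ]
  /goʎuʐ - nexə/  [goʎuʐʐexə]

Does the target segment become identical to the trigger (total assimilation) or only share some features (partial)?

Underlying /n/ is realised as [w] next to /w/; /w/ itself does not change.
The output [w] is identical to the trigger /w/ — every feature (place, manner, voicing) has been copied — so this is total assimilation.
The remaining alternation confirms this: /n/ → [ʐ] after /ʐ/ — in each case the output is a copy of the preceding consonant.

total assimilation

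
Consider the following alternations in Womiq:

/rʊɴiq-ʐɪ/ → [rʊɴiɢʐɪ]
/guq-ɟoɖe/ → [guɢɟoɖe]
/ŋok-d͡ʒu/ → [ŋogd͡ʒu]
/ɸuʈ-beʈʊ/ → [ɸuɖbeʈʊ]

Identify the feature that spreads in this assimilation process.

Underlying /q/ is realised as [ɢ] next to /ʐ/; /ʐ/ itself does not change.
/q/ is voiceless while /ʐ/ is voiced; the output [ɢ] is voiced, matching the trigger — so the feature that spreads is voicing.
The other alternating forms pattern the same way: /q/ → [ɢ] before /ɟ/ (voiceless → voiced, matching voiced); /k/ → [g] before /d͡ʒ/ (voiceless → voiced, matching voiced); /ʈ/ → [ɖ] before /b/ (voiceless → voiced, matching voiced) — only voicing changes, and always toward the following segment.

voicing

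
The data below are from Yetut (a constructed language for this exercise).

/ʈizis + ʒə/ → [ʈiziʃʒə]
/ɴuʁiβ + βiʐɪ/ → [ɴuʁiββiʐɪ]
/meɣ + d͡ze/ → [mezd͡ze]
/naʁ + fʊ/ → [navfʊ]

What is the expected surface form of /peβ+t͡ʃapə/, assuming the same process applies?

The data show regressive place assimilation: /s/ → [ʃ] before /ʒ/; /ɣ/ → [z] before /d͡z/; /ʁ/ → [v] before /f/. In each pair only place changes, matching the following consonant, while manner and voice stay constant.
Nothing changes in [ɴuʁiββiʐɪ]: there the adjacent consonants already agree in place (/β/ and /β/ are both bilabial), so this form is consistent with the same rule.
The rule targets /β/ (voiced bilabial fricative), which sits before the trigger /t͡ʃ/ (postalveolar).
The voiced postalveolar fricative is [ʒ], so /β/ → [ʒ].

[peʒt͡ʃapə]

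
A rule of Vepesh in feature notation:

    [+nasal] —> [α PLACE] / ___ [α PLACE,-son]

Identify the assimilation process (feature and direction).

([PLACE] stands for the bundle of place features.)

The rule copies the place features (abbreviated [PLACE]) from the environment onto the target, so the assimilating feature is place.
Since the environment is written after the underscore, the trigger follows the target; the direction is regressive.

regressive place assimilation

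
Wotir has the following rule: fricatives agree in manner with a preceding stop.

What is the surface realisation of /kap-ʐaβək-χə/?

/ʐ/ is a voiced retroflex fricative. The preceding trigger /p/ is a stop, so /ʐ/ must become a stop as well.
A voiced retroflex stop is [ɖ], so the surface segment is [ɖ].
At the second juncture, /χ/ likewise becomes [q] adjacent to /k/.

[kapɖaβəkqə]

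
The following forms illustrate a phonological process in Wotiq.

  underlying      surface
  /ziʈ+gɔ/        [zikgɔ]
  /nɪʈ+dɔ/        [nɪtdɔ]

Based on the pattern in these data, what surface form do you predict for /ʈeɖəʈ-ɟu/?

The data show regressive place assimilation: /ʈ/ → [k] before /g/; /ʈ/ → [t] before /d/. In each pair only place changes, matching the following consonant, while manner and voice stay constant.
/ʈ/ is a voiceless retroflex stop. The following trigger /ɟ/ is palatal, so /ʈ/ must become palatal as well.
A voiceless palatal stop is [c], so the surface segment is [c].

[ʈeɖəcɟu]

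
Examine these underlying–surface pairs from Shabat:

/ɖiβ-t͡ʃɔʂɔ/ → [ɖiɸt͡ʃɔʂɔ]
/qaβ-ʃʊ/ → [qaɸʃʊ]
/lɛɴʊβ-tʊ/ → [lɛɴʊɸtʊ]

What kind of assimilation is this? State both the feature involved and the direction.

Underlying /β/ is realised as [ɸ] next to /t͡ʃ/; /t͡ʃ/ itself does not change.
/β/ is voiced while /t͡ʃ/ is voiceless; the output [ɸ] is voiceless, matching the trigger — so the feature that spreads is voicing.
Place and manner are unchanged, so the assimilation is partial, not total.
The same holds elsewhere in the data: /β/ → [ɸ] before /ʃ/ (voiced → voiceless, matching voiceless); /β/ → [ɸ] before /t/ (voiced → voiceless, matching voiceless) — only voicing changes, and always toward the following segment.
Since the segment that changes precedes the conditioning segment, the assimilation is regressive.

regressive voicing assimilation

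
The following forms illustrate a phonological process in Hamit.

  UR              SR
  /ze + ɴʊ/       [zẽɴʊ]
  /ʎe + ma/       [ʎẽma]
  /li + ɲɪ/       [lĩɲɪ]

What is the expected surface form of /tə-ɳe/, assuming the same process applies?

The data show regressive nasality assimilation (vowel nasalisation): /e/ → [ẽ] before /ɴ/; /e/ → [ẽ] before /m/; /i/ → [ĩ] before /ɲ/ — a vowel is nasalised by an immediately following nasal consonant.
The vowel /ə/ is adjacent to the following nasal /ɳ/, so it acquires [+nasal] and surfaces as [ə̃].

[tə̃ɳe]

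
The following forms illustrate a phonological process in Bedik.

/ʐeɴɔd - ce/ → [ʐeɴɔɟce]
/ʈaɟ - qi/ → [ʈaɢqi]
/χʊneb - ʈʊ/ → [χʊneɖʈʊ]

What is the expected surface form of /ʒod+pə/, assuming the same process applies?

The data show regressive place assimilation: /d/ → [ɟ] before /c/; /ɟ/ → [ɢ] before /q/; /b/ → [ɖ] before /ʈ/. In each pair only place changes, matching the following consonant, while manner and voice stay constant.
/d/ is a voiced alveolar stop. The following trigger /p/ is bilabial, so /d/ must become bilabial as well.
The voiced bilabial stop is [b], so /d/ → [b].

[ʒobpə]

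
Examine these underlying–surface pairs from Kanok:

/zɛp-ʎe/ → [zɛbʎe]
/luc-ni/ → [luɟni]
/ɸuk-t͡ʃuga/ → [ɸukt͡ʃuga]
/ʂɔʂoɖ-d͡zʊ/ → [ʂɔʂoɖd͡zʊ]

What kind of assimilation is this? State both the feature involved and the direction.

regressive voicing assimilation

The segment that alternates is /p/, which surfaces as [b] when adjacent to /ʎ/.
/p/ is voiceless while /ʎ/ is voiced; the output [b] is voiced, matching the trigger — so the feature that spreads is voicing.
Place and manner are unchanged, so the assimilation is partial, not total.
The other alternating form patterns the same way: /c/ → [ɟ] before /n/ (voiceless → voiced, matching voiced) — only voicing changes, and always toward the following segment.
No alternation appears in [ɸukt͡ʃuga], [ʂɔʂoɖd͡zʊ]: there the adjacent consonants already agree in voicing (/k/ and /t͡ʃ/ are both voiceless; /ɖ/ and /d͡z/ are both voiced), so these forms are consistent with the same rule.
Since the segment that changes precedes the conditioning segment, the assimilation is regressive.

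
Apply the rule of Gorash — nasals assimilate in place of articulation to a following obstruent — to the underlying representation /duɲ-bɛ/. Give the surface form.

[dumbɛ]

The rule targets /ɲ/ (voiced palatal nasal), which sits before the trigger /b/ (bilabial).
A voiced bilabial nasal is [m], so the surface segment is [m].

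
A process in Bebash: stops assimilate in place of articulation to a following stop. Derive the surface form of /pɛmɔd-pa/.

/d/ is a voiced alveolar stop. The following trigger /p/ is bilabial, so /d/ must become bilabial as well.
Changing only its place to bilabial gives [b] — the voiced bilabial stop.

[pɛmɔbpa]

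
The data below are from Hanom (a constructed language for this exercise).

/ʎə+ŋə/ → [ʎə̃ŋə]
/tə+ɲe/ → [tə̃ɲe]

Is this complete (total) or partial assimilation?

The vowel /ə/ surfaces as nasalised [ə̃] next to the following nasal /ŋ/ — it has acquired the [+nasal] feature of its neighbour.
The other form shows the same pattern: /ə/ → [ə̃] before /ɲ/ — each time a vowel is nasalised next to a following nasal.

partial assimilation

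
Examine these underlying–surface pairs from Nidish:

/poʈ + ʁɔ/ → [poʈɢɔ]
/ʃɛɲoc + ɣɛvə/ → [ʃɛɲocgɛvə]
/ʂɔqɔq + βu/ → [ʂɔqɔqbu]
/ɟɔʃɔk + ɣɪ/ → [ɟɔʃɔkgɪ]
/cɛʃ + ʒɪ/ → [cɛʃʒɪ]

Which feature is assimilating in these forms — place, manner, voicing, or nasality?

Underlying /ʁ/ is realised as [ɢ] next to /ʈ/; /ʈ/ itself does not change.
/ʁ/ is a fricative while /ʈ/ is a stop; the output [ɢ] is a stop, matching the trigger — so the feature that spreads is manner.
The other alternating forms pattern the same way: /ɣ/ → [g] after /c/ (fricative → stop, matching a stop); /β/ → [b] after /q/ (fricative → stop, matching a stop); /ɣ/ → [g] after /k/ (fricative → stop, matching a stop) — only manner changes, and always toward the preceding segment.
No alternation appears in [cɛʃʒɪ]: there the adjacent consonants already agree in manner (/ʒ/ and /ʃ/ are both fricatives), so this form is consistent with the same rule.

manner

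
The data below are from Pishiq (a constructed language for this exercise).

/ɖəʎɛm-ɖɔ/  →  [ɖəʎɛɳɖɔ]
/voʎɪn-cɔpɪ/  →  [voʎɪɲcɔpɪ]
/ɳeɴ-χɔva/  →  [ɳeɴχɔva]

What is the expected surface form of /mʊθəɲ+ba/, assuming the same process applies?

The data show regressive place assimilation: /m/ → [ɳ] before /ɖ/; /n/ → [ɲ] before /c/. In each pair only place changes, matching the following consonant, while manner and voice stay constant.
No alternation appears in [ɳeɴχɔva]: there the adjacent consonants already agree in place (/ɴ/ and /χ/ are both uvular), so this form is consistent with the same rule.
The rule targets /ɲ/ (voiced palatal nasal), which sits before the trigger /b/ (bilabial).
The voiced bilabial nasal is [m], so /ɲ/ → [m].

[mʊθəmba]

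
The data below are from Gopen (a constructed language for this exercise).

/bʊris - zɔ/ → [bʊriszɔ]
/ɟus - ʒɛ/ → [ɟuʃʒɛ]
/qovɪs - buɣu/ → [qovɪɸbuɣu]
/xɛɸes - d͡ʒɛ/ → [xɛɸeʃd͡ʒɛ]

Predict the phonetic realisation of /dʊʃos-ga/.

[dʊʃoxga]

The data show regressive place assimilation: /s/ → [ʃ] before /ʒ/; /s/ → [ɸ] before /b/; /s/ → [ʃ] before /d͡ʒ/. In each pair only place changes, matching the following consonant, while manner and voice stay constant.
Nothing changes in [bʊriszɔ]: there the adjacent consonants already agree in place (/s/ and /z/ are both alveolar), so this form is consistent with the same rule.
The rule targets /s/ (voiceless alveolar fricative), which sits before the trigger /g/ (velar).
A voiceless velar fricative is [x], so the surface segment is [x].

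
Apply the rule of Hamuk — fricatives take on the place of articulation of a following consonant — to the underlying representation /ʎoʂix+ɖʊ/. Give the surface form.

[ʎoʂiʂɖʊ]

/x/ is a voiceless velar fricative. The following trigger /ɖ/ is retroflex, so /x/ must become retroflex as well.
Changing only its place to retroflex gives [ʂ] — the voiceless retroflex fricative.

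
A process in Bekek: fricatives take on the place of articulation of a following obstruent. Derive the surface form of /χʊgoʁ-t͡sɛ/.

The rule targets /ʁ/ (voiced uvular fricative), which sits before the trigger /t͡s/ (alveolar).
The voiced alveolar fricative is [z], so /ʁ/ → [z].

[χʊgozt͡sɛ]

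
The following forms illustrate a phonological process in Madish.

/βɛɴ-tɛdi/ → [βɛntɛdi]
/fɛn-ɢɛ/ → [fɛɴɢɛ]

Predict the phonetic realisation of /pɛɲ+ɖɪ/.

[pɛɳɖɪ]

The data show regressive place assimilation: /ɴ/ → [n] before /t/; /n/ → [ɴ] before /ɢ/. In each pair only place changes, matching the following consonant, while manner and voice stay constant.
The rule targets /ɲ/ (voiced palatal nasal), which sits before the trigger /ɖ/ (retroflex).
Changing only its place to retroflex gives [ɳ] — the voiced retroflex nasal.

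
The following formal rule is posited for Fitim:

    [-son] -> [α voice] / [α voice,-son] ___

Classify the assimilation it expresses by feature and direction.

progressive voicing assimilation

The rule copies [voice] from the environment onto the target, so the assimilating feature is voicing.
The conditioning segment sits to the left of the focus bar, meaning the trigger precedes the segment that changes — progressive assimilation.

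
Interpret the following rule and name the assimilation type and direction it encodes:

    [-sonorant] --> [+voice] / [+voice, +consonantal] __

The target ([-sonorant], obstruents) acquires [+voice] next to a voiced consonant ([+voice, +consonantal]) — it takes on the voicing of its neighbour, so the feature that spreads is voicing.
The conditioning segment sits to the left of the focus bar, meaning the trigger precedes the segment that changes — progressive assimilation.

progressive voicing assimilation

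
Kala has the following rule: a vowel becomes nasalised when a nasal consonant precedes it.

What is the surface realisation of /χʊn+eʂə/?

/e/ sits next to the nasal /n/ and is therefore nasalised to [ẽ].

[χʊnẽʂə]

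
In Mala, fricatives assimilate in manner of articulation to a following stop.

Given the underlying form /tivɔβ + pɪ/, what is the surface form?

[tivɔbpɪ]

The rule targets /β/ (voiced bilabial fricative), which sits before the trigger /p/ (stop).
A voiced bilabial stop is [b], so the surface segment is [b].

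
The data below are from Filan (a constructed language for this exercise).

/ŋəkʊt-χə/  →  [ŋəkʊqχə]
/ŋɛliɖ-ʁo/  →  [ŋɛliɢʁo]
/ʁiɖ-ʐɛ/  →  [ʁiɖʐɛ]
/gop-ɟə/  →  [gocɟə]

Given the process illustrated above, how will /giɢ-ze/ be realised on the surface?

[gidze]

The data show regressive place assimilation: /t/ → [q] before /χ/; /ɖ/ → [ɢ] before /ʁ/; /p/ → [c] before /ɟ/. In each pair only place changes, matching the following consonant, while manner and voice stay constant.
Nothing changes in [ʁiɖʐɛ]: there the adjacent consonants already agree in place (/ɖ/ and /ʐ/ are both retroflex), so this form is consistent with the same rule.
/ɢ/ is a voiced uvular stop. The following trigger /z/ is alveolar, so /ɢ/ must become alveolar as well.
Changing only its place to alveolar gives [d] — the voiced alveolar stop.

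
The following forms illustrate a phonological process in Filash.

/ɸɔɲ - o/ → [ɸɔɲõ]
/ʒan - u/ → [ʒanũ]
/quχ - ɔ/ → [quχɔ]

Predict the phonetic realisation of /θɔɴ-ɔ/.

The data show progressive nasality assimilation (vowel nasalisation): /o/ → [õ] after /ɲ/; /u/ → [ũ] after /n/ — a vowel is nasalised by an immediately preceding nasal consonant.
No change occurs in [quχɔ] because the vowel at the boundary is adjacent to an oral consonant, not a nasal (/ɔ/ next to /χ/).
The vowel /ɔ/ is adjacent to the preceding nasal /ɴ/, so it acquires [+nasal] and surfaces as [ɔ̃].

[θɔɴɔ̃]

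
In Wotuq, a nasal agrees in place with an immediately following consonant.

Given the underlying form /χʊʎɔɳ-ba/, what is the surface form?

The rule targets /ɳ/ (voiced retroflex nasal), which sits before the trigger /b/ (bilabial).
A voiced bilabial nasal is [m], so the surface segment is [m].

[χʊʎɔmba]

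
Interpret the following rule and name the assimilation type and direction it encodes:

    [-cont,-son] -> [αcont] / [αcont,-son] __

The rule copies [cont] (continuancy) from the environment onto the target stops; since [±cont] encodes the stop/fricative manner contrast, the assimilating dimension is manner.
Since the environment is written before the underscore, the trigger precedes the target; the direction is progressive.

progressive manner assimilation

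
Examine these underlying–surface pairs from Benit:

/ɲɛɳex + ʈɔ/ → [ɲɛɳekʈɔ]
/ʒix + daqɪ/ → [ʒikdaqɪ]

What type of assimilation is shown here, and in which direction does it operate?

regressive manner assimilation

The segment that alternates is /x/, which surfaces as [k] when adjacent to /ʈ/.
/x/ is a fricative while /ʈ/ is a stop; the output [k] is a stop, matching the trigger — so the feature that spreads is manner.
Place and voice are unchanged, so the assimilation is partial, not total.
Checking the remaining alternation: /x/ → [k] before /d/ (fricative → stop, matching a stop) — only manner changes, and always toward the following segment.
The trigger is the following segment, so the direction is regressive (anticipatory).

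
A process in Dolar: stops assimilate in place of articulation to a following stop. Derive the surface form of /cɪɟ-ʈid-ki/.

[cɪɖʈigki]

/ɟ/ is a voiced palatal stop. The following trigger /ʈ/ is retroflex, so /ɟ/ must become retroflex as well.
The voiced retroflex stop is [ɖ], so /ɟ/ → [ɖ].
The same rule applies at the second boundary: /d/ → [g] next to /k/.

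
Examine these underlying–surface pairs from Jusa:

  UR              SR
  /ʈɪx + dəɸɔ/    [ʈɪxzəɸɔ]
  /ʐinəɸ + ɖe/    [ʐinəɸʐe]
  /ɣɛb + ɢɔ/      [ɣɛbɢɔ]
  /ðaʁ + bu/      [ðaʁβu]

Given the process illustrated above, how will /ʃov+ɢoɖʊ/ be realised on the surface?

The data show progressive manner assimilation: /d/ → [z] after /x/; /ɖ/ → [ʐ] after /ɸ/; /b/ → [β] after /ʁ/. In each pair only manner changes, matching the preceding consonant, while place and voice stay constant.
Nothing changes in [ɣɛbɢɔ]: there the adjacent consonants already agree in manner (/ɢ/ and /b/ are both stops), so this form is consistent with the same rule.
/ɢ/ is a voiced uvular stop. The preceding trigger /v/ is a fricative, so /ɢ/ must become a fricative as well.
A voiced uvular fricative is [ʁ], so the surface segment is [ʁ].

[ʃovʁoɖʊ]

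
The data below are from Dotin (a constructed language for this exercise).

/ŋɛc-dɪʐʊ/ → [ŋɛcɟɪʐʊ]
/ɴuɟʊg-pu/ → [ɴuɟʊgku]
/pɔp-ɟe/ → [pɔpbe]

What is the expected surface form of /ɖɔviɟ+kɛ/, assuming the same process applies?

[ɖɔviɟcɛ]

The data show progressive place assimilation: /d/ → [ɟ] after /c/; /p/ → [k] after /g/; /ɟ/ → [b] after /p/. In each pair only place changes, matching the preceding consonant, while manner and voice stay constant.
/k/ is a voiceless velar stop. The preceding trigger /ɟ/ is palatal, so /k/ must become palatal as well.
Changing only its place to palatal gives [c] — the voiceless palatal stop.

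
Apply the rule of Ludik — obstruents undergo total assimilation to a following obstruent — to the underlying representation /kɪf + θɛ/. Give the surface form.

[kɪθθɛ]

/f/ is the segment targeted by the rule; it sits immediately before /θ/, so it assimilates completely and surfaces as [θ].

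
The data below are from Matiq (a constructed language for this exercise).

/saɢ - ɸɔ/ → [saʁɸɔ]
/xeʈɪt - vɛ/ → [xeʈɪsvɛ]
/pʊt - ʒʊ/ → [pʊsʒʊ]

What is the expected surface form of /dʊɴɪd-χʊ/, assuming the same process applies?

The data show regressive manner assimilation: /ɢ/ → [ʁ] before /ɸ/; /t/ → [s] before /v/; /t/ → [s] before /ʒ/. In each pair only manner changes, matching the following consonant, while place and voice stay constant.
/d/ is a voiced alveolar stop. The following trigger /χ/ is a fricative, so /d/ must become a fricative as well.
The voiced alveolar fricative is [z], so /d/ → [z].

[dʊɴɪzχʊ]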